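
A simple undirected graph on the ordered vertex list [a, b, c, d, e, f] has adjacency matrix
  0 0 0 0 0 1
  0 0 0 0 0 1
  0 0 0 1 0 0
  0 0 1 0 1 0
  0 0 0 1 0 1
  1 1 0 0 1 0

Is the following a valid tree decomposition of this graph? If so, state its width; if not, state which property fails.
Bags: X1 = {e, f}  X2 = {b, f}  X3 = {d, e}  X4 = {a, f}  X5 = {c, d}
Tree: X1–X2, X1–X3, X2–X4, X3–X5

Every vertex of G appears in some bag (union = {a, b, c, d, e, f}); every edge is covered by a bag; and for each vertex v the set of bags containing v is connected in the bag tree. The decomposition is therefore valid. The largest bag has 2 vertices, so the width is 1.

Yes; width 1.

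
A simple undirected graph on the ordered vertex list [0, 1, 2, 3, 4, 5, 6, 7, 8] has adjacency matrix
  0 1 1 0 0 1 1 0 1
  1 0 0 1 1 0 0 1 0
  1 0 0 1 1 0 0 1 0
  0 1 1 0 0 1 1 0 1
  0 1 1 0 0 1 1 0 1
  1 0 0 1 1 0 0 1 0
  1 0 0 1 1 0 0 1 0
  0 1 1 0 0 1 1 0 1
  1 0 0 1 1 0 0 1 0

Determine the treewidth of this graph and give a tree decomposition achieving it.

The largest bag has 5 vertices, giving width 4; this decomposition certifies tw(G) ≤ 4. For the lower bound: the 5 vertex sets {7,8}, {0,2}, {4,6}, {3}, {1} are disjoint, each induces a connected subgraph, and every pair is joined by at least one edge of G. Contracting each set to a single vertex therefore yields K_{5} as a minor, and since treewidth is minor-monotone, tw(G) ≥ tw(K_{5}) = 4. Therefore the treewidth is 4.

Treewidth 4.
One such decomposition:
Bags: B1 = {0, 3, 4, 7, 8}  B2 = {0, 2, 3, 4, 7}  B3 = {0, 3, 4, 6, 7}  B4 = {0, 1, 3, 4, 7}  B5 = {0, 3, 4, 5, 7}
Tree: B1–B2, B2–B3, B3–B4, B4–B5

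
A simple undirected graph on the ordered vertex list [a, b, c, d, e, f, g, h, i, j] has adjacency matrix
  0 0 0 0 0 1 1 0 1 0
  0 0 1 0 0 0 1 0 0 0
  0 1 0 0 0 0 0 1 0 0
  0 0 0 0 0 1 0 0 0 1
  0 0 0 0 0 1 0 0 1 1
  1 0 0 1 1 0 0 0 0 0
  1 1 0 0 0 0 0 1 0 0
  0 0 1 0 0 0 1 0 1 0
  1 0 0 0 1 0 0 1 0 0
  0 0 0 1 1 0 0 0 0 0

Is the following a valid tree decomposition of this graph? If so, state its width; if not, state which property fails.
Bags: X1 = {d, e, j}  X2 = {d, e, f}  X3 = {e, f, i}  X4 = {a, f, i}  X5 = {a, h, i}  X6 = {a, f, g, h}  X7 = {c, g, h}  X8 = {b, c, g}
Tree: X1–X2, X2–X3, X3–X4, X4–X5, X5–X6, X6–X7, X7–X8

A tree decomposition must satisfy three properties: every vertex lies in some bag; for every edge, both endpoints lie together in some bag; and for every vertex, the bags containing it form a connected subtree. Here bags containing vertex f are not connected in the tree, so the decomposition is invalid.

No — bags containing vertex f are not connected in the tree.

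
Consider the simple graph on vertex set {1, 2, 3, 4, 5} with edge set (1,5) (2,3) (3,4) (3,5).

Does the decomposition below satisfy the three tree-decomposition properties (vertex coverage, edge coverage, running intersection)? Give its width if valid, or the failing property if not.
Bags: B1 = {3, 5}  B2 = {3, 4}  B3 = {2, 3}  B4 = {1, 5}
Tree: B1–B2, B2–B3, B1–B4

Yes; width 1.

Checking the three conditions: (i) the bags cover all of {1, 2, 3, 4, 5}; (ii) for each edge, some bag contains both endpoints; (iii) the bags containing any fixed vertex form a subtree. All hold, so the decomposition is valid with width 2 − 1 = 1.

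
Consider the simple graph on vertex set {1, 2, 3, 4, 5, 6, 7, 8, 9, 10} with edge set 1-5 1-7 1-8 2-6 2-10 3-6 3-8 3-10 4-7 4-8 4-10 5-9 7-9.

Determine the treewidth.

2

A width-2 tree decomposition is:
Bags: B1 = {1, 5, 9}  B2 = {1, 7, 9}  B3 = {1, 7, 8}  B4 = {4, 7, 8}  B5 = {3, 4, 8}  B6 = {3, 4, 10}  B7 = {3, 6, 10}  B8 = {2, 6, 10}
Tree: B1–B2, B2–B3, B3–B4, B4–B5, B5–B6, B6–B7, B7–B8
The largest bag has 3 vertices, giving width 2; this decomposition certifies tw(G) ≤ 2. For the lower bound, G contains the cycle 5–9–7–1–5, so G is not a forest; only forests have treewidth ≤ 1, hence tw(G) ≥ 2. Therefore the treewidth is 2.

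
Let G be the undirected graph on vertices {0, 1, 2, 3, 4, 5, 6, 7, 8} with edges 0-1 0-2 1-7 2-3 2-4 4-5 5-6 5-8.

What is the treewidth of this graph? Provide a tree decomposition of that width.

The largest bag has 2 vertices, giving width 1; this decomposition certifies tw(G) ≤ 1. G has an edge, so its treewidth is at least 1. Hence tw(G) = 1 exactly.

Treewidth 1.
One optimal decomposition is:
Bags: B1 = {2, 4}  B2 = {0, 2}  B3 = {4, 5}  B4 = {5, 6}  B5 = {0, 1}  B6 = {1, 7}  B7 = {5, 8}  B8 = {2, 3}
Tree: B1–B2, B1–B3, B3–B4, B2–B5, B5–B6, B4–B7, B1–B8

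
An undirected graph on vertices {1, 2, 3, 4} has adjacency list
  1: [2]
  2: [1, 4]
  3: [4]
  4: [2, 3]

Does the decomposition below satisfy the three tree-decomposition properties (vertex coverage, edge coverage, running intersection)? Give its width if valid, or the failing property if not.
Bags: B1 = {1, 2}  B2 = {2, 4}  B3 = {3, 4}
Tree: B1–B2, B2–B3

Vertex coverage: the bags together contain {1, 2, 3, 4}, the full vertex set. Edge coverage: each edge of G has both endpoints in at least one bag. Running intersection: for every vertex, the bags containing it form a connected subtree. All three properties hold, so this is a valid tree decomposition of width max|bag| − 1 = 1, and hence tw(G) ≤ 1.

Yes; width 1.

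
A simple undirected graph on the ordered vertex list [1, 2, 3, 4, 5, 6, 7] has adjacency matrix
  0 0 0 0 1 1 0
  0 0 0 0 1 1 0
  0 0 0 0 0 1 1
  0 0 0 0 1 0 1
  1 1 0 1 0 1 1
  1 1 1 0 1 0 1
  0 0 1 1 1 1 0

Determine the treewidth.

2

A width-2 tree decomposition is:
Bags: B1 = {5, 6, 7}  B2 = {1, 5, 6}  B3 = {3, 6, 7}  B4 = {4, 5, 7}  B5 = {2, 5, 6}
Tree: B1–B2, B1–B3, B1–B4, B1–B5
The largest bag has 3 vertices, giving width 2; this decomposition certifies tw(G) ≤ 2. For the lower bound, the 3 vertices {3, 6, 7} are pairwise adjacent, and any tree decomposition puts a clique entirely inside one bag — forcing width ≥ 2. Hence tw(G) = 2 exactly.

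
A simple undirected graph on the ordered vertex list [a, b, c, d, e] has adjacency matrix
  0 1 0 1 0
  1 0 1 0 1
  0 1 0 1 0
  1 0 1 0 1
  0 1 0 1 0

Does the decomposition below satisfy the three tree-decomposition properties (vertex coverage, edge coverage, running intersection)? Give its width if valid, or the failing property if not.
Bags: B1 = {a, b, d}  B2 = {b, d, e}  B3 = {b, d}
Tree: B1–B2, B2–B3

No — vertex c appears in no bag.

A tree decomposition must satisfy three properties: every vertex lies in some bag; for every edge, both endpoints lie together in some bag; and for every vertex, the bags containing it form a connected subtree. Here vertex c appears in no bag, so the decomposition is invalid.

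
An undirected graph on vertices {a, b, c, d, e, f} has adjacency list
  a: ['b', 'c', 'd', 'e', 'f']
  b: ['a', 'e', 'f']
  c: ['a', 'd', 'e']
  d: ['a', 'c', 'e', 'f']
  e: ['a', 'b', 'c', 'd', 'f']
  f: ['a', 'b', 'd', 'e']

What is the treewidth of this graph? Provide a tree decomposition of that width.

Treewidth 3.
One optimal decomposition is:
Bags: B1 = {a, d, e, f}  B2 = {a, b, e, f}  B3 = {a, c, d, e}
Tree: B1–B2, B1–B3

Every bag has size at most 4, so the width is 4 − 1 = 3 and tw(G) ≤ 3. For the lower bound, the 4 vertices {a, c, d, e} are pairwise adjacent, and any tree decomposition puts a clique entirely inside one bag — forcing width ≥ 3. Therefore the treewidth is 3.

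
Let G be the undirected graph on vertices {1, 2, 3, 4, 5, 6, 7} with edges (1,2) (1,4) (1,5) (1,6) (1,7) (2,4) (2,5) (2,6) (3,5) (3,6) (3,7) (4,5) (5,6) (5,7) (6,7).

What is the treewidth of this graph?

3

A width-3 tree decomposition is:
Bags: B1 = {1, 2, 4, 5}  B2 = {1, 2, 5, 6}  B3 = {1, 5, 6, 7}  B4 = {3, 5, 6, 7}
Tree: B1–B2, B2–B3, B3–B4
Each bag holds 4 vertices, so the decomposition has width 3, which upper-bounds the treewidth. On the other hand G contains the 4-clique {1, 2, 4, 5}. A clique must lie in a single bag of any decomposition, so no decomposition can have width below 3. Therefore the treewidth is 3.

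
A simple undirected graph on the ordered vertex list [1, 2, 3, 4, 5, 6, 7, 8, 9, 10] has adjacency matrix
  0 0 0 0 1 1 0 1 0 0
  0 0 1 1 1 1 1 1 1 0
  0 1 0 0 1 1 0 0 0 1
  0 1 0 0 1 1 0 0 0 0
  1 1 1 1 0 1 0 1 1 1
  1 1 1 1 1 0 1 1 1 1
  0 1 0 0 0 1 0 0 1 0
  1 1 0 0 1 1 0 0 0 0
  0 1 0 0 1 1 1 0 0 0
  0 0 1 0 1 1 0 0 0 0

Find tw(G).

A width-3 tree decomposition is:
Bags: B1 = {2, 3, 5, 6}  B2 = {2, 5, 6, 9}  B3 = {2, 4, 5, 6}  B4 = {2, 5, 6, 8}  B5 = {1, 5, 6, 8}  B6 = {2, 6, 7, 9}  B7 = {3, 5, 6, 10}
Tree: B1–B2, B2–B3, B3–B4, B4–B5, B2–B6, B1–B7
The largest bag has 4 vertices, giving width 3; this decomposition certifies tw(G) ≤ 3. On the other hand G contains the 4-clique {1, 5, 6, 8}. A clique must lie in a single bag of any decomposition, so no decomposition can have width below 3. Therefore the treewidth is 3.

3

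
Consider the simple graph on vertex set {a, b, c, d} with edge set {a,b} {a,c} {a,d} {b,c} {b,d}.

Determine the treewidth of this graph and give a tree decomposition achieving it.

Each bag holds 3 vertices, so the decomposition has width 2, which upper-bounds the treewidth. For the lower bound, the 3 vertices {a, b, d} are pairwise adjacent, and any tree decomposition puts a clique entirely inside one bag — forcing width ≥ 2. The upper and lower bounds meet at 2, so that is the treewidth.

Treewidth 2.
Bags: B1 = {a, b, d}  B2 = {a, b, c}
Tree: B1–B2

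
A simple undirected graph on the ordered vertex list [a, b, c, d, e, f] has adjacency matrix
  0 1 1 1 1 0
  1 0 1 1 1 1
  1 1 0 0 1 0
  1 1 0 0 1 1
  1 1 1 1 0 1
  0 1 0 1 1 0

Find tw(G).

3

A width-3 tree decomposition is:
Bags: B1 = {a, b, c, e}  B2 = {a, b, d, e}  B3 = {b, d, e, f}
Tree: B1–B2, B2–B3
Each bag holds 4 vertices, so the decomposition has width 3, which upper-bounds the treewidth. For the lower bound, the 4 vertices {b, d, e, f} are pairwise adjacent, and any tree decomposition puts a clique entirely inside one bag — forcing width ≥ 3. Therefore the treewidth is 3.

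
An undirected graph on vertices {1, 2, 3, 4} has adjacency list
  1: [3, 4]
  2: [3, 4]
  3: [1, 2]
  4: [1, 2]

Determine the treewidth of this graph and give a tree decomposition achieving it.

Every bag has size at most 3, so the width is 3 − 1 = 2 and tw(G) ≤ 2. Since 1–4–2–3–1 is a cycle in G, G is not acyclic. Forests are exactly the graphs of treewidth ≤ 1, so tw(G) ≥ 2. Combining the bounds, tw(G) = 2.

Treewidth 2.
One such decomposition:
Bags: B1 = {1, 2, 4}  B2 = {1, 2, 3}
Tree: B1–B2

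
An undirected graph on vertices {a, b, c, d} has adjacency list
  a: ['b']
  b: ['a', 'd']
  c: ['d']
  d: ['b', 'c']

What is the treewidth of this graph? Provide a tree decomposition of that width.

Every bag has size at most 2, so the width is 2 − 1 = 1 and tw(G) ≤ 1. Since G has at least one edge (e.g. c–d), it is not an edgeless graph, so tw(G) ≥ 1. Hence tw(G) = 1 exactly.

Treewidth 1.
One optimal decomposition is:
Bags: B1 = {c, d}  B2 = {b, d}  B3 = {a, b}
Tree: B1–B2, B2–B3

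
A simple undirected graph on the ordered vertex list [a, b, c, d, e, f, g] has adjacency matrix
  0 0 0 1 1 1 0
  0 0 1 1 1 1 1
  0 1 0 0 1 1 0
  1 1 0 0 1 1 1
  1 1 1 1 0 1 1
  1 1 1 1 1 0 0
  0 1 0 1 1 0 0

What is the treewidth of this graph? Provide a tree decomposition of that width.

Each bag holds 4 vertices, so the decomposition has width 3, which upper-bounds the treewidth. For the lower bound, the 4 vertices {b, d, e, g} are pairwise adjacent, and any tree decomposition puts a clique entirely inside one bag — forcing width ≥ 3. Therefore the treewidth is 3.

Treewidth 3.
Bags: B1 = {b, d, e, f}  B2 = {a, d, e, f}  B3 = {b, d, e, g}  B4 = {b, c, e, f}
Tree: B1–B2, B1–B3, B1–B4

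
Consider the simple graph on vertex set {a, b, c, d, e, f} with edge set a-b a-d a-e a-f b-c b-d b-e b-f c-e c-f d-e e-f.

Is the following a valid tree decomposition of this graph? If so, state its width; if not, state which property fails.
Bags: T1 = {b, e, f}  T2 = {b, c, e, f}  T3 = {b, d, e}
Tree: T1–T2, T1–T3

No — vertex a appears in no bag.

A tree decomposition must satisfy three properties: every vertex lies in some bag; for every edge, both endpoints lie together in some bag; and for every vertex, the bags containing it form a connected subtree. Here vertex a appears in no bag, so the decomposition is invalid.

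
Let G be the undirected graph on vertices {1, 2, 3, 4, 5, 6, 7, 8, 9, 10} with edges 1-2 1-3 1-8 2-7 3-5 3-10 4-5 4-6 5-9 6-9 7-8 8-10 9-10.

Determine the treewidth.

A width-2 tree decomposition is:
Bags: B1 = {2, 7, 8}  B2 = {1, 2, 8}  B3 = {1, 8, 10}  B4 = {1, 3, 10}  B5 = {3, 9, 10}  B6 = {3, 5, 9}  B7 = {5, 6, 9}  B8 = {4, 5, 6}
Tree: B1–B2, B2–B3, B3–B4, B4–B5, B5–B6, B6–B7, B7–B8
The largest bag has 3 vertices, giving width 2; this decomposition certifies tw(G) ≤ 2. Since 7–2–1–8–7 is a cycle in G, G is not acyclic. Forests are exactly the graphs of treewidth ≤ 1, so tw(G) ≥ 2. Hence tw(G) = 2 exactly.

2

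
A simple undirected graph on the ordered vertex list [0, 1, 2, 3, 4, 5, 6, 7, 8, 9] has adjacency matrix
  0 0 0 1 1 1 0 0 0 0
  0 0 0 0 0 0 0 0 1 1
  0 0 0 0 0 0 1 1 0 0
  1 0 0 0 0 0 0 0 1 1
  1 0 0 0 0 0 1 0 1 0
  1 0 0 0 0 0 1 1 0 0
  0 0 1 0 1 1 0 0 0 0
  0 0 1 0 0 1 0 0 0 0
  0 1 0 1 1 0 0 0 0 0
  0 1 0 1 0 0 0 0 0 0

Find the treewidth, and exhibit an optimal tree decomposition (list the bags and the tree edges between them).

Treewidth 2.
One such decomposition:
Bags: B1 = {2, 5, 7}  B2 = {2, 5, 6}  B3 = {0, 5, 6}  B4 = {0, 4, 6}  B5 = {0, 3, 4}  B6 = {3, 4, 8}  B7 = {3, 8, 9}  B8 = {1, 8, 9}
Tree: B1–B2, B2–B3, B3–B4, B4–B5, B5–B6, B6–B7, B7–B8

Each bag holds 3 vertices, so the decomposition has width 2, which upper-bounds the treewidth. The edges 7–2–6–5–7 form a cycle, so G is not a tree and its treewidth is at least 2. Therefore the treewidth is 2.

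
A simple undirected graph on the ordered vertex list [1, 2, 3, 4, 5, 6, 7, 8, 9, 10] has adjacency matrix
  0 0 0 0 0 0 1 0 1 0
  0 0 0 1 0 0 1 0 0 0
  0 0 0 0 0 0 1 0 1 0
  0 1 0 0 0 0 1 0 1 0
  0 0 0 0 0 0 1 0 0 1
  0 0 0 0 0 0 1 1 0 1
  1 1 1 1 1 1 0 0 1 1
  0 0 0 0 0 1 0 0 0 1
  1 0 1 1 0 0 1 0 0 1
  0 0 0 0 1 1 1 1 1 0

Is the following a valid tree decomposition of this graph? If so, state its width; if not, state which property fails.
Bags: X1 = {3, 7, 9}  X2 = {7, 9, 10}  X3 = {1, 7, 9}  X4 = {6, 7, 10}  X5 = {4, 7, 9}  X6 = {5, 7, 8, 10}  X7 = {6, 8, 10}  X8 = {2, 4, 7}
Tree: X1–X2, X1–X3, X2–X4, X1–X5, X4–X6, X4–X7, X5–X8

A tree decomposition must satisfy three properties: every vertex lies in some bag; for every edge, both endpoints lie together in some bag; and for every vertex, the bags containing it form a connected subtree. Here bags containing vertex 8 are not connected in the tree, so the decomposition is invalid.

No — bags containing vertex 8 are not connected in the tree.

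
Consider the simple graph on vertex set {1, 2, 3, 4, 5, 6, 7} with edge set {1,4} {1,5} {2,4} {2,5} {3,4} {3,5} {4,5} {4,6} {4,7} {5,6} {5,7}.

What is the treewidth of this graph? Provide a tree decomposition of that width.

Treewidth 2.
One such decomposition:
Bags: B1 = {3, 4, 5}  B2 = {4, 5, 7}  B3 = {2, 4, 5}  B4 = {4, 5, 6}  B5 = {1, 4, 5}
Tree: B1–B2, B1–B3, B2–B4, B2–B5

Each bag holds 3 vertices, so the decomposition has width 2, which upper-bounds the treewidth. For the lower bound, the 3 vertices {1, 4, 5} are pairwise adjacent, and any tree decomposition puts a clique entirely inside one bag — forcing width ≥ 2. Therefore the treewidth is 2.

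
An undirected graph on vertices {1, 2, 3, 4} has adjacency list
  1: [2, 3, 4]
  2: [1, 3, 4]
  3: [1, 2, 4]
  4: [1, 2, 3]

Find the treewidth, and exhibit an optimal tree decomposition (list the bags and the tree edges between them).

Treewidth 3.
One such decomposition:
Bags: B1 = {1, 2, 3, 4}
Tree: (single bag)

A single bag containing all 4 vertices is trivially a valid decomposition of width 3. For the lower bound, the 4 vertices {1, 2, 3, 4} are pairwise adjacent, and any tree decomposition puts a clique entirely inside one bag — forcing width ≥ 3. Combining the bounds, tw(G) = 3.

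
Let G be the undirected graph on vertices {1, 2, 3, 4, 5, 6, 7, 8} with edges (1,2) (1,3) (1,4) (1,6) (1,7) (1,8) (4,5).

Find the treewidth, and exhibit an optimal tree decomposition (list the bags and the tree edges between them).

Treewidth 1.
One such decomposition:
Bags: B1 = {1, 4}  B2 = {1, 2}  B3 = {1, 6}  B4 = {1, 8}  B5 = {1, 7}  B6 = {4, 5}  B7 = {1, 3}
Tree: B1–B2, B1–B3, B3–B4, B2–B5, B1–B6, B2–B7

Each bag holds 2 vertices, so the decomposition has width 1, which upper-bounds the treewidth. Any graph with an edge has treewidth ≥ 1, and G has the edge 4–1. Therefore the treewidth is 1.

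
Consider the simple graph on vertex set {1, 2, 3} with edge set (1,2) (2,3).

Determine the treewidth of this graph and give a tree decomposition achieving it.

Treewidth 1.
One such decomposition:
Bags: B1 = {2, 3}  B2 = {1, 2}
Tree: B1–B2

The largest bag has 2 vertices, giving width 1; this decomposition certifies tw(G) ≤ 1. Since G has at least one edge (e.g. 2–3), it is not an edgeless graph, so tw(G) ≥ 1. The upper and lower bounds meet at 1, so that is the treewidth.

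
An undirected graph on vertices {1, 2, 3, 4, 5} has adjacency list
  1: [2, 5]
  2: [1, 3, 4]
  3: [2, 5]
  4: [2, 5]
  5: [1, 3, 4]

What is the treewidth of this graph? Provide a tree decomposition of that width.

Treewidth 2.
One such decomposition:
Bags: B1 = {2, 4, 5}  B2 = {1, 2, 5}  B3 = {2, 3, 5}
Tree: B1–B2, B2–B3

Every bag has size at most 3, so the width is 3 − 1 = 2 and tw(G) ≤ 2. The edges 4–2–1–5–4 form a cycle, so G is not a tree and its treewidth is at least 2. Hence tw(G) = 2 exactly.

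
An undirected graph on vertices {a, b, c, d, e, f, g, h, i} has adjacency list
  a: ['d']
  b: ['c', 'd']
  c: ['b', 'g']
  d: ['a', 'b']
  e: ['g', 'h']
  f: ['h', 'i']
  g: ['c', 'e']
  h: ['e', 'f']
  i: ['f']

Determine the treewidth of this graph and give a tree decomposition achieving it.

Treewidth 1.
One optimal decomposition is:
Bags: B1 = {f, i}  B2 = {f, h}  B3 = {e, h}  B4 = {e, g}  B5 = {c, g}  B6 = {b, c}  B7 = {b, d}  B8 = {a, d}
Tree: B1–B2, B2–B3, B3–B4, B4–B5, B5–B6, B6–B7, B7–B8

Each bag holds 2 vertices, so the decomposition has width 1, which upper-bounds the treewidth. Any graph with an edge has treewidth ≥ 1, and G has the edge i–f. Therefore the treewidth is 1.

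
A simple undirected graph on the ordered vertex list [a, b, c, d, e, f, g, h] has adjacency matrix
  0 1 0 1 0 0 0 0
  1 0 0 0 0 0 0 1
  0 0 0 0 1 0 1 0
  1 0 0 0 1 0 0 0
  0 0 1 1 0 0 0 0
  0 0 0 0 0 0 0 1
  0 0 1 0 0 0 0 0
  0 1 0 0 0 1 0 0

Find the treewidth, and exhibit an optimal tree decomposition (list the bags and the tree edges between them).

Each bag holds 2 vertices, so the decomposition has width 1, which upper-bounds the treewidth. G has an edge, so its treewidth is at least 1. The upper and lower bounds meet at 1, so that is the treewidth.

Treewidth 1.
Bags: B1 = {f, h}  B2 = {b, h}  B3 = {a, b}  B4 = {a, d}  B5 = {d, e}  B6 = {c, e}  B7 = {c, g}
Tree: B1–B2, B2–B3, B3–B4, B4–B5, B5–B6, B6–B7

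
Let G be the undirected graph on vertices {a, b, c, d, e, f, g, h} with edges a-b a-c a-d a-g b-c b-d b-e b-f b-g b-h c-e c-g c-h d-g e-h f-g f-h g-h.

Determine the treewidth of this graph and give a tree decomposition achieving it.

Every bag has size at most 4, so the width is 4 − 1 = 3 and tw(G) ≤ 3. Conversely, {a, b, d, g} is a clique of size 4, and the vertices of any clique must share a bag in every tree decomposition; so some bag has ≥ 4 vertices and tw(G) ≥ 3. The upper and lower bounds meet at 3, so that is the treewidth.

Treewidth 3.
One optimal decomposition is:
Bags: B1 = {a, b, c, g}  B2 = {b, c, g, h}  B3 = {b, f, g, h}  B4 = {b, c, e, h}  B5 = {a, b, d, g}
Tree: B1–B2, B2–B3, B2–B4, B1–B5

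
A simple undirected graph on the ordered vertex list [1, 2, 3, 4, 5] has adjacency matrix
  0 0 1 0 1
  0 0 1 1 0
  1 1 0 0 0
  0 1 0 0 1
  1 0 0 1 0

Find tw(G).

2

A width-2 tree decomposition is:
Bags: B1 = {2, 4, 5}  B2 = {2, 3, 5}  B3 = {1, 3, 5}
Tree: B1–B2, B2–B3
Every bag has size at most 3, so the width is 3 − 1 = 2 and tw(G) ≤ 2. Since 5–4–2–3–1–5 is a cycle in G, G is not acyclic. Forests are exactly the graphs of treewidth ≤ 1, so tw(G) ≥ 2. Therefore the treewidth is 2.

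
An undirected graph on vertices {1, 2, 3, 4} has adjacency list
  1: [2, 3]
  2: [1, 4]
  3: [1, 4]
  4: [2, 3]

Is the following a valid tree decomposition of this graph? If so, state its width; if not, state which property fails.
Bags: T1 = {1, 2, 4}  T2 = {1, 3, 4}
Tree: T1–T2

Checking the three conditions: (i) the bags cover all of {1, 2, 3, 4}; (ii) for each edge, some bag contains both endpoints; (iii) the bags containing any fixed vertex form a subtree. All hold, so the decomposition is valid with width 3 − 1 = 2.

Yes; width 2.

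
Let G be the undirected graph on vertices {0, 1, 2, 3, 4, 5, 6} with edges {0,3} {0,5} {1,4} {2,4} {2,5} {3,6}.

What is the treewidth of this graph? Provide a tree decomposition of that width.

Each bag holds 2 vertices, so the decomposition has width 1, which upper-bounds the treewidth. G has an edge, so its treewidth is at least 1. Combining the bounds, tw(G) = 1.

Treewidth 1.
One optimal decomposition is:
Bags: B1 = {3, 6}  B2 = {0, 3}  B3 = {0, 5}  B4 = {2, 5}  B5 = {2, 4}  B6 = {1, 4}
Tree: B1–B2, B2–B3, B3–B4, B4–B5, B5–B6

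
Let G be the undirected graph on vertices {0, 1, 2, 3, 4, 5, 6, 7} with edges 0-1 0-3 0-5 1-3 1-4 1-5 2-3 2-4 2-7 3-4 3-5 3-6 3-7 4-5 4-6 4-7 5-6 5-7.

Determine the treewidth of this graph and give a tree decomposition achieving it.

Treewidth 3.
Bags: B1 = {3, 4, 5, 6}  B2 = {3, 4, 5, 7}  B3 = {2, 3, 4, 7}  B4 = {1, 3, 4, 5}  B5 = {0, 1, 3, 5}
Tree: B1–B2, B2–B3, B2–B4, B4–B5

Every bag has size at most 4, so the width is 4 − 1 = 3 and tw(G) ≤ 3. On the other hand G contains the 4-clique {0, 1, 3, 5}. A clique must lie in a single bag of any decomposition, so no decomposition can have width below 3. Hence tw(G) = 3 exactly.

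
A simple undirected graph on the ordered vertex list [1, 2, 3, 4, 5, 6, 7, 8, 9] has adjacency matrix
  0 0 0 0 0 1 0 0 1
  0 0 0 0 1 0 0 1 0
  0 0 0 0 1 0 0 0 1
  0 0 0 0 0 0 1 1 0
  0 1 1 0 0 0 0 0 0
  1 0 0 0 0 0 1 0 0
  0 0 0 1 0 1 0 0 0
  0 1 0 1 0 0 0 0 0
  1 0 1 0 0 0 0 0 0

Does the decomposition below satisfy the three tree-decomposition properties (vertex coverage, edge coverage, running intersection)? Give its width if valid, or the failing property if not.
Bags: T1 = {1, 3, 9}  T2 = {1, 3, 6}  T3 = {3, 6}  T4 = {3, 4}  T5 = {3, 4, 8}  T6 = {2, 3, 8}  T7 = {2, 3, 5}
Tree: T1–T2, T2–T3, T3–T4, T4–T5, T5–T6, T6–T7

A tree decomposition must satisfy three properties: every vertex lies in some bag; for every edge, both endpoints lie together in some bag; and for every vertex, the bags containing it form a connected subtree. Here vertex 7 appears in no bag, so the decomposition is invalid.

No — vertex 7 appears in no bag.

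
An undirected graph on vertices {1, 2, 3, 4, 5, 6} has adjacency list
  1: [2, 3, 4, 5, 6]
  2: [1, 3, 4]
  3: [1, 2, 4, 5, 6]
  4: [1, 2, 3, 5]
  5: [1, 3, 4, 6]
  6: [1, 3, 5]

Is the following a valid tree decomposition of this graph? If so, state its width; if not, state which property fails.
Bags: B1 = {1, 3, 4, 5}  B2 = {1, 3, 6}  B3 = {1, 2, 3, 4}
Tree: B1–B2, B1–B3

No — edge (5,6) lies in no bag.

A tree decomposition must satisfy three properties: every vertex lies in some bag; for every edge, both endpoints lie together in some bag; and for every vertex, the bags containing it form a connected subtree. Here edge (5,6) lies in no bag, so the decomposition is invalid.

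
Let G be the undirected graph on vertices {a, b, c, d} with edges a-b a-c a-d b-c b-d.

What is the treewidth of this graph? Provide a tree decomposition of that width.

Treewidth 2.
One such decomposition:
Bags: B1 = {a, b, c}  B2 = {a, b, d}
Tree: B1–B2

Every bag has size at most 3, so the width is 3 − 1 = 2 and tw(G) ≤ 2. For the lower bound, the 3 vertices {a, b, d} are pairwise adjacent, and any tree decomposition puts a clique entirely inside one bag — forcing width ≥ 2. Therefore the treewidth is 2.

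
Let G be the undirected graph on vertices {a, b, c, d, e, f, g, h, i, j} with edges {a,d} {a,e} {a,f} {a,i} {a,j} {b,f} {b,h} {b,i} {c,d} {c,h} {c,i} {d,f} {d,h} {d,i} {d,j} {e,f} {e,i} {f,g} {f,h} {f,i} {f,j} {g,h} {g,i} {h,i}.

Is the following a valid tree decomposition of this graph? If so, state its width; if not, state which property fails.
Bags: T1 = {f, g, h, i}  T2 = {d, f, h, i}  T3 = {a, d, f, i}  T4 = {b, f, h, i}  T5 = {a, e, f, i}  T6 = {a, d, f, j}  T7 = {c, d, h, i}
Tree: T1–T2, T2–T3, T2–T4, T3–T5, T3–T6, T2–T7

Yes; width 3.

Every vertex of G appears in some bag (union = {a, b, c, d, e, f, g, h, i, j}); every edge is covered by a bag; and for each vertex v the set of bags containing v is connected in the bag tree. The decomposition is therefore valid. The largest bag has 4 vertices, so the width is 3.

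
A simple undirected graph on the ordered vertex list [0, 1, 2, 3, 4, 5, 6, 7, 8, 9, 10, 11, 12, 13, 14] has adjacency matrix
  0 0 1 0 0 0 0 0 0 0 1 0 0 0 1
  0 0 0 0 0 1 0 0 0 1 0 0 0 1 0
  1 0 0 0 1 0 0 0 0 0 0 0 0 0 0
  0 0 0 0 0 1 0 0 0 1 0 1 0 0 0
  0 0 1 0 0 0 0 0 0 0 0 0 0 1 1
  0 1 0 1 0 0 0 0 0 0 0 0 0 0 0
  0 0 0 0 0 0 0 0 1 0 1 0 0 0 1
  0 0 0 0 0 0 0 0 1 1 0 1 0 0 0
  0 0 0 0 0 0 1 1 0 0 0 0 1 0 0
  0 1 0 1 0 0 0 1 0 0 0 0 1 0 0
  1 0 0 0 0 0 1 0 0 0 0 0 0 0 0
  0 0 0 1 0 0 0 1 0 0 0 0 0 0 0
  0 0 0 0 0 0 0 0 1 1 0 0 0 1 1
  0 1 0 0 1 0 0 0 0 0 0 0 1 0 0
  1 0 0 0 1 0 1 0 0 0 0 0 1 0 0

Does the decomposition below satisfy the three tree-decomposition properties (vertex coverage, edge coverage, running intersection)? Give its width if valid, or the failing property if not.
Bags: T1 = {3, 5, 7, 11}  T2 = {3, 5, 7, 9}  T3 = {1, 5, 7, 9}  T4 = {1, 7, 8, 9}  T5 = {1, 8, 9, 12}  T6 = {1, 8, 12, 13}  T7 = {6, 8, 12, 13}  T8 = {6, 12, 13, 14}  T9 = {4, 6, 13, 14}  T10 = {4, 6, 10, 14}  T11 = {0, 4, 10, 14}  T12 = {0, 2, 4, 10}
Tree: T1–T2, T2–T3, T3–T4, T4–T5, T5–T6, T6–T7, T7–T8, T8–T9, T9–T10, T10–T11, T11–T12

Yes; width 3.

Checking the three conditions: (i) the bags cover all of {0, 1, 2, 3, 4, 5, 6, 7, 8, 9, 10, 11, 12, 13, 14}; (ii) for each edge, some bag contains both endpoints; (iii) the bags containing any fixed vertex form a subtree. All hold, so the decomposition is valid with width 4 − 1 = 3.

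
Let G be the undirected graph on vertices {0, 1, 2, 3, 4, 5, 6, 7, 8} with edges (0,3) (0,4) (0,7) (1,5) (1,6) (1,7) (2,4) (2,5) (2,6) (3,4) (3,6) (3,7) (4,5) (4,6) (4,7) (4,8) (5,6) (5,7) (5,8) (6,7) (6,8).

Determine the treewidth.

A width-3 tree decomposition is:
Bags: B1 = {4, 5, 6, 7}  B2 = {3, 4, 6, 7}  B3 = {2, 4, 5, 6}  B4 = {0, 3, 4, 7}  B5 = {1, 5, 6, 7}  B6 = {4, 5, 6, 8}
Tree: B1–B2, B1–B3, B2–B4, B1–B5, B1–B6
The largest bag has 4 vertices, giving width 3; this decomposition certifies tw(G) ≤ 3. Conversely, {1, 5, 6, 7} is a clique of size 4, and the vertices of any clique must share a bag in every tree decomposition; so some bag has ≥ 4 vertices and tw(G) ≥ 3. Therefore the treewidth is 3.

3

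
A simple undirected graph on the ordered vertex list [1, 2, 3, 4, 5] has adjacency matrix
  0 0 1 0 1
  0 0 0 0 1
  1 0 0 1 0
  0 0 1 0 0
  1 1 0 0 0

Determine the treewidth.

A width-1 tree decomposition is:
Bags: B1 = {2, 5}  B2 = {1, 5}  B3 = {1, 3}  B4 = {3, 4}
Tree: B1–B2, B2–B3, B3–B4
The largest bag has 2 vertices, giving width 1; this decomposition certifies tw(G) ≤ 1. Any graph with an edge has treewidth ≥ 1, and G has the edge 2–5. Therefore the treewidth is 1.

1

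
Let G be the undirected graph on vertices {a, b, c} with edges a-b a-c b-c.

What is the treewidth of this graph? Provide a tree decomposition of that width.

Treewidth 2.
One optimal decomposition is:
Bags: B1 = {a, b, c}
Tree: (single bag)

With just one bag of size 3, the width is 3 − 1 = 2, so tw(G) ≤ 2. Conversely, {a, b, c} is a clique of size 3, and the vertices of any clique must share a bag in every tree decomposition; so some bag has ≥ 3 vertices and tw(G) ≥ 2. Combining the bounds, tw(G) = 2.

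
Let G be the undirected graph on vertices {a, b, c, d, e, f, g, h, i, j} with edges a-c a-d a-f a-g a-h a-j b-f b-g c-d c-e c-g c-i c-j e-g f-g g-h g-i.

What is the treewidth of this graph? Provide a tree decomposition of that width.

Treewidth 2.
Bags: B1 = {a, c, g}  B2 = {a, c, j}  B3 = {a, c, d}  B4 = {c, e, g}  B5 = {a, f, g}  B6 = {c, g, i}  B7 = {b, f, g}  B8 = {a, g, h}
Tree: B1–B2, B1–B3, B1–B4, B1–B5, B4–B6, B5–B7, B5–B8

Every bag has size at most 3, so the width is 3 − 1 = 2 and tw(G) ≤ 2. On the other hand G contains the 3-clique {a, c, d}. A clique must lie in a single bag of any decomposition, so no decomposition can have width below 2. Combining the bounds, tw(G) = 2.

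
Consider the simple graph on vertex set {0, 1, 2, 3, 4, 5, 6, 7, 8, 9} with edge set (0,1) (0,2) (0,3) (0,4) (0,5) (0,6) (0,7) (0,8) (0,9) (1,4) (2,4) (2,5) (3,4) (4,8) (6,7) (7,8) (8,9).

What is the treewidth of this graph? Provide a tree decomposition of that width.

The largest bag has 3 vertices, giving width 2; this decomposition certifies tw(G) ≤ 2. On the other hand G contains the 3-clique {0, 4, 8}. A clique must lie in a single bag of any decomposition, so no decomposition can have width below 2. Therefore the treewidth is 2.

Treewidth 2.
Bags: B1 = {0, 7, 8}  B2 = {0, 4, 8}  B3 = {0, 3, 4}  B4 = {0, 1, 4}  B5 = {0, 2, 4}  B6 = {0, 2, 5}  B7 = {0, 8, 9}  B8 = {0, 6, 7}
Tree: B1–B2, B2–B3, B3–B4, B4–B5, B5–B6, B1–B7, B1–B8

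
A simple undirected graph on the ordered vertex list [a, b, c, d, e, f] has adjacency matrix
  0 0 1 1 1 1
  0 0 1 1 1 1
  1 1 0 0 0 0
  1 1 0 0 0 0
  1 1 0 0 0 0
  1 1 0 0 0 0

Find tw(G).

2

A width-2 tree decomposition is:
Bags: B1 = {a, b, d}  B2 = {a, b, f}  B3 = {a, b, e}  B4 = {a, b, c}
Tree: B1–B2, B2–B3, B3–B4
Every bag has size at most 3, so the width is 3 − 1 = 2 and tw(G) ≤ 2. Since d–b–f–a–d is a cycle in G, G is not acyclic. Forests are exactly the graphs of treewidth ≤ 1, so tw(G) ≥ 2. Hence tw(G) = 2 exactly.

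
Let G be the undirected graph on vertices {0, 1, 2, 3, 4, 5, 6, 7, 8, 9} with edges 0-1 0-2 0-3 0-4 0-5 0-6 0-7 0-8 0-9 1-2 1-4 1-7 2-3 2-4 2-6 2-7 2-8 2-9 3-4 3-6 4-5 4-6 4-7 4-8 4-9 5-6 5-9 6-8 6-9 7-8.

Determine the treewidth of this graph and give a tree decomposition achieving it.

Treewidth 4.
One optimal decomposition is:
Bags: B1 = {0, 2, 4, 6, 8}  B2 = {0, 2, 4, 6, 9}  B3 = {0, 4, 5, 6, 9}  B4 = {0, 2, 4, 7, 8}  B5 = {0, 1, 2, 4, 7}  B6 = {0, 2, 3, 4, 6}
Tree: B1–B2, B2–B3, B1–B4, B4–B5, B1–B6

Each bag holds 5 vertices, so the decomposition has width 4, which upper-bounds the treewidth. For the lower bound, the 5 vertices {0, 1, 2, 4, 7} are pairwise adjacent, and any tree decomposition puts a clique entirely inside one bag — forcing width ≥ 4. Combining the bounds, tw(G) = 4.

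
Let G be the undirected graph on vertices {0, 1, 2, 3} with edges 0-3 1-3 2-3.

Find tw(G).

A width-1 tree decomposition is:
Bags: B1 = {0, 3}  B2 = {1, 3}  B3 = {2, 3}
Tree: B1–B2, B2–B3
Every bag has size at most 2, so the width is 2 − 1 = 1 and tw(G) ≤ 1. Since G has at least one edge (e.g. 0–3), it is not an edgeless graph, so tw(G) ≥ 1. The upper and lower bounds meet at 1, so that is the treewidth.

1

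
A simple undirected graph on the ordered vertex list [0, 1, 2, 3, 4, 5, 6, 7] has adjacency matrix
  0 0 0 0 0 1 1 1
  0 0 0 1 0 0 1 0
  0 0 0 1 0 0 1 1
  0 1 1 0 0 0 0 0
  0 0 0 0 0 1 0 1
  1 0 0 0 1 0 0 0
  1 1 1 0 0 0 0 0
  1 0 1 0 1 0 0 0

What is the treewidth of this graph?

2

A width-2 tree decomposition is:
Bags: B1 = {1, 2, 3}  B2 = {1, 2, 6}  B3 = {2, 6, 7}  B4 = {0, 6, 7}  B5 = {0, 4, 7}  B6 = {0, 4, 5}
Tree: B1–B2, B2–B3, B3–B4, B4–B5, B5–B6
Every bag has size at most 3, so the width is 3 − 1 = 2 and tw(G) ≤ 2. For the lower bound, G contains the cycle 3–1–6–2–3, so G is not a forest; only forests have treewidth ≤ 1, hence tw(G) ≥ 2. Therefore the treewidth is 2.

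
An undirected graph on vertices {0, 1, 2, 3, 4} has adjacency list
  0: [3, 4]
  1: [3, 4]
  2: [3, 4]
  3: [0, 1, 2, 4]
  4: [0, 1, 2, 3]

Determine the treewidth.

A width-2 tree decomposition is:
Bags: B1 = {0, 3, 4}  B2 = {2, 3, 4}  B3 = {1, 3, 4}
Tree: B1–B2, B2–B3
Every bag has size at most 3, so the width is 3 − 1 = 2 and tw(G) ≤ 2. Conversely, {0, 3, 4} is a clique of size 3, and the vertices of any clique must share a bag in every tree decomposition; so some bag has ≥ 3 vertices and tw(G) ≥ 2. Combining the bounds, tw(G) = 2.

2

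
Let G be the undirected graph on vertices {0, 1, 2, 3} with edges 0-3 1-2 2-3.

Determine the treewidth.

1

A width-1 tree decomposition is:
Bags: B1 = {0, 3}  B2 = {2, 3}  B3 = {1, 2}
Tree: B1–B2, B2–B3
Each bag holds 2 vertices, so the decomposition has width 1, which upper-bounds the treewidth. G has an edge, so its treewidth is at least 1. Combining the bounds, tw(G) = 1.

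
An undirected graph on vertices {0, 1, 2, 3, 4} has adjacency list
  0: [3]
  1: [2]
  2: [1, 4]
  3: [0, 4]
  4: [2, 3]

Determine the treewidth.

A width-1 tree decomposition is:
Bags: B1 = {1, 2}  B2 = {2, 4}  B3 = {3, 4}  B4 = {0, 3}
Tree: B1–B2, B2–B3, B3–B4
The largest bag has 2 vertices, giving width 1; this decomposition certifies tw(G) ≤ 1. Since G has at least one edge (e.g. 1–2), it is not an edgeless graph, so tw(G) ≥ 1. Hence tw(G) = 1 exactly.

1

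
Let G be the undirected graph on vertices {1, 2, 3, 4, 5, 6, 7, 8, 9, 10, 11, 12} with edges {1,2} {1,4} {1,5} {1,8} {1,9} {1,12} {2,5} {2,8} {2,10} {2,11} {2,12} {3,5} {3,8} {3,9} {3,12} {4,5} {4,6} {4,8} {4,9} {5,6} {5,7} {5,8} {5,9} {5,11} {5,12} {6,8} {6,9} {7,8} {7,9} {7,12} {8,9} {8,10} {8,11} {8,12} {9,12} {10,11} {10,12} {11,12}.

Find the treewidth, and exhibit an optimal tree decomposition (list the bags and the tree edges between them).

Treewidth 4.
One such decomposition:
Bags: B1 = {2, 5, 8, 11, 12}  B2 = {1, 2, 5, 8, 12}  B3 = {1, 5, 8, 9, 12}  B4 = {1, 4, 5, 8, 9}  B5 = {4, 5, 6, 8, 9}  B6 = {3, 5, 8, 9, 12}  B7 = {5, 7, 8, 9, 12}  B8 = {2, 8, 10, 11, 12}
Tree: B1–B2, B2–B3, B3–B4, B4–B5, B3–B6, B6–B7, B1–B8

Every bag has size at most 5, so the width is 5 − 1 = 4 and tw(G) ≤ 4. Conversely, {2, 8, 10, 11, 12} is a clique of size 5, and the vertices of any clique must share a bag in every tree decomposition; so some bag has ≥ 5 vertices and tw(G) ≥ 4. Hence tw(G) = 4 exactly.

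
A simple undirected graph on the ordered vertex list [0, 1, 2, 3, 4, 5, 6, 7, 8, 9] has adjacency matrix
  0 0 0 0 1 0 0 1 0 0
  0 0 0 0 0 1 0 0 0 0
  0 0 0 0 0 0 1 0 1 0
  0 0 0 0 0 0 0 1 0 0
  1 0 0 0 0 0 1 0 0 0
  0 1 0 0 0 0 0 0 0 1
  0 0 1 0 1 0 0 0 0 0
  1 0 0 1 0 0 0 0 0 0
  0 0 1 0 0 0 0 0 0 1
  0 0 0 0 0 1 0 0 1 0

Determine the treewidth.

A width-1 tree decomposition is:
Bags: B1 = {3, 7}  B2 = {0, 7}  B3 = {0, 4}  B4 = {4, 6}  B5 = {2, 6}  B6 = {2, 8}  B7 = {8, 9}  B8 = {5, 9}  B9 = {1, 5}
Tree: B1–B2, B2–B3, B3–B4, B4–B5, B5–B6, B6–B7, B7–B8, B8–B9
Every bag has size at most 2, so the width is 2 − 1 = 1 and tw(G) ≤ 1. G has an edge, so its treewidth is at least 1. The upper and lower bounds meet at 1, so that is the treewidth.

1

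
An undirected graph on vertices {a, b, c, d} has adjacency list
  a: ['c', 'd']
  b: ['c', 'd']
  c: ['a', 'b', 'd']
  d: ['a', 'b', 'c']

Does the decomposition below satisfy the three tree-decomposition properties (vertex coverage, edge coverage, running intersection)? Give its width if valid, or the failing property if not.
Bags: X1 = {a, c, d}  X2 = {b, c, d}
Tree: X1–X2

Vertex coverage: the bags together contain {a, b, c, d}, the full vertex set. Edge coverage: each edge of G has both endpoints in at least one bag. Running intersection: for every vertex, the bags containing it form a connected subtree. All three properties hold, so this is a valid tree decomposition of width max|bag| − 1 = 2, and hence tw(G) ≤ 2.

Yes; width 2.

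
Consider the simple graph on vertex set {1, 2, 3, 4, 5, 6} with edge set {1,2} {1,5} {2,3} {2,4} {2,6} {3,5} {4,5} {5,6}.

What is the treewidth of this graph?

A width-2 tree decomposition is:
Bags: B1 = {1, 2, 5}  B2 = {2, 4, 5}  B3 = {2, 3, 5}  B4 = {2, 5, 6}
Tree: B1–B2, B2–B3, B3–B4
The largest bag has 3 vertices, giving width 2; this decomposition certifies tw(G) ≤ 2. For the lower bound, G contains the cycle 2–1–5–4–2, so G is not a forest; only forests have treewidth ≤ 1, hence tw(G) ≥ 2. The upper and lower bounds meet at 2, so that is the treewidth.

2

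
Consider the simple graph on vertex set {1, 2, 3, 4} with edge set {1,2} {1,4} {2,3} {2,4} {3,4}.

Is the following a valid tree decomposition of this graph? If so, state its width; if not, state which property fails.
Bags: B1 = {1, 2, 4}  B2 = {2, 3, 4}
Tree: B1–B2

Yes; width 2.

Vertex coverage: the bags together contain {1, 2, 3, 4}, the full vertex set. Edge coverage: each edge of G has both endpoints in at least one bag. Running intersection: for every vertex, the bags containing it form a connected subtree. All three properties hold, so this is a valid tree decomposition of width max|bag| − 1 = 2, and hence tw(G) ≤ 2.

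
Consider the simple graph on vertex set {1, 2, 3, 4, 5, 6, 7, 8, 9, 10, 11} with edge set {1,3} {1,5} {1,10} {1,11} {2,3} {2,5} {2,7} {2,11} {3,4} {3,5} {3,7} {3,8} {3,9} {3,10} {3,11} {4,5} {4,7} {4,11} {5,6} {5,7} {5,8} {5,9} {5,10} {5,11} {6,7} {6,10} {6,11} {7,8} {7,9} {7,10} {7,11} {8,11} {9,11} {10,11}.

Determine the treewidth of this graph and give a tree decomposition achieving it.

Treewidth 4.
One optimal decomposition is:
Bags: B1 = {3, 5, 7, 9, 11}  B2 = {3, 5, 7, 10, 11}  B3 = {5, 6, 7, 10, 11}  B4 = {3, 5, 7, 8, 11}  B5 = {2, 3, 5, 7, 11}  B6 = {1, 3, 5, 10, 11}  B7 = {3, 4, 5, 7, 11}
Tree: B1–B2, B2–B3, B1–B4, B4–B5, B2–B6, B1–B7

Each bag holds 5 vertices, so the decomposition has width 4, which upper-bounds the treewidth. For the lower bound, the 5 vertices {1, 3, 5, 10, 11} are pairwise adjacent, and any tree decomposition puts a clique entirely inside one bag — forcing width ≥ 4. Combining the bounds, tw(G) = 4.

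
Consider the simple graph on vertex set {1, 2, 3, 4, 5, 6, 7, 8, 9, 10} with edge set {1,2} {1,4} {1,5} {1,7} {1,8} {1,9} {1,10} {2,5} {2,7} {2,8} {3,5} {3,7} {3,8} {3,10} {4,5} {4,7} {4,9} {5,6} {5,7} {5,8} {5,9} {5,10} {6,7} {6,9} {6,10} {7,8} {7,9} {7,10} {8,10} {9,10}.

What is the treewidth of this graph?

4

A width-4 tree decomposition is:
Bags: B1 = {1, 5, 7, 8, 10}  B2 = {3, 5, 7, 8, 10}  B3 = {1, 5, 7, 9, 10}  B4 = {5, 6, 7, 9, 10}  B5 = {1, 2, 5, 7, 8}  B6 = {1, 4, 5, 7, 9}
Tree: B1–B2, B1–B3, B3–B4, B1–B5, B3–B6
The largest bag has 5 vertices, giving width 4; this decomposition certifies tw(G) ≤ 4. Conversely, {1, 2, 5, 7, 8} is a clique of size 5, and the vertices of any clique must share a bag in every tree decomposition; so some bag has ≥ 5 vertices and tw(G) ≥ 4. The upper and lower bounds meet at 4, so that is the treewidth.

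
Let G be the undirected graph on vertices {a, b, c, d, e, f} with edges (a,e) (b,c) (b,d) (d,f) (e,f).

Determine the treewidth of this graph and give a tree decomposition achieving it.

Each bag holds 2 vertices, so the decomposition has width 1, which upper-bounds the treewidth. Since G has at least one edge (e.g. c–b), it is not an edgeless graph, so tw(G) ≥ 1. Hence tw(G) = 1 exactly.

Treewidth 1.
One optimal decomposition is:
Bags: B1 = {b, c}  B2 = {b, d}  B3 = {d, f}  B4 = {e, f}  B5 = {a, e}
Tree: B1–B2, B2–B3, B3–B4, B4–B5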